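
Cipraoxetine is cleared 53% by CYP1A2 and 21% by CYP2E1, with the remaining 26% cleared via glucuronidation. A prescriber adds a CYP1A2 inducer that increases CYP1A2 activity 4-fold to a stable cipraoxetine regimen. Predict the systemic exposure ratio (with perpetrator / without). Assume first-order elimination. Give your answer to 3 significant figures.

0.386

The CYP1A2 pathway (53% of clearance) increases to 4× activity: 0.53 × 4 = 2.12.
CYP2E1 (21%) and the residual 26% are unaffected.
Relative clearance = 2.12 + 0.21 + 0.26 = 2.59.
Since systemic exposure ∝ 1/CL, the ratio is 1 / 2.59 = 0.386.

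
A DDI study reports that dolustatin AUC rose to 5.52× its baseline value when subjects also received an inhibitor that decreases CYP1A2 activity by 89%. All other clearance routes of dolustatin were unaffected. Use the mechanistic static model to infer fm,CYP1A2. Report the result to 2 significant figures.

0.92

Call the CYP1A2 fraction fm. After the interaction, CL_new/CL_old = fm × 0.11 + (1 − fm).
AUC ratio = 1 / (new CL fraction), so new CL fraction = 1 / 5.52 = 0.1812.
fm × 0.11 + 1 − fm = 0.1812  ⇒  fm × (0.11 − 1) = −0.8188  ⇒  fm = 0.92.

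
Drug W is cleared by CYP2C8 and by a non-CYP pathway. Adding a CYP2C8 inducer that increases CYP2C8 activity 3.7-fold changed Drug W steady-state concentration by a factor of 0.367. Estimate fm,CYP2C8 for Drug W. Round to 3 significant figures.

0.639

CL'/CL = 1 / 0.367 = 2.725
3.7·fm + (1 − fm) = 2.725
fm = (2.725 − 1) / (3.7 − 1) = 0.639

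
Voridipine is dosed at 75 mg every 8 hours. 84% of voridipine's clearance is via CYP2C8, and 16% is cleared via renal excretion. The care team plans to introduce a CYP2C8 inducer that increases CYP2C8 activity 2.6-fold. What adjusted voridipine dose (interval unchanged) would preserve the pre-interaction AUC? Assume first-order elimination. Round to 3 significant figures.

176 mg

The CYP2C8 pathway (84% of clearance) increases to 2.6× activity: 0.84 × 2.6 = 2.184.
Non-CYP routes (16%) are unchanged.
Relative clearance = 2.184 + 0.16 = 2.344.
Css,avg = (dose rate)/CL, so holding Css fixed requires dose ∝ CL: 75 × 2.344 = 176 mg.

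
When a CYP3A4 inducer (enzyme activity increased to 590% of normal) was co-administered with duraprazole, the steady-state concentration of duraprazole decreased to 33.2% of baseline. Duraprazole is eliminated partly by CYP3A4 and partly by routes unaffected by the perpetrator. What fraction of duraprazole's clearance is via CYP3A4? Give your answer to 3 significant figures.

CL'/CL = 1 / 0.332 = 3.012
5.9·fm + (1 − fm) = 3.012
fm = (3.012 − 1) / (5.9 − 1) = 0.411

0.411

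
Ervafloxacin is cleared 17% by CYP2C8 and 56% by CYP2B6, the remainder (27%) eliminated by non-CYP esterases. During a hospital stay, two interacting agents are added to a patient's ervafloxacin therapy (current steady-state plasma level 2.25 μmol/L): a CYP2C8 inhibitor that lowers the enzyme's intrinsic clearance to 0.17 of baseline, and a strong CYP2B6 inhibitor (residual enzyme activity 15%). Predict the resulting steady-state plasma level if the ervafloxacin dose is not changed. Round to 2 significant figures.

The CYP2C8 pathway (17% of clearance) falls to 0.17× activity: 0.17 × 0.17 = 0.0289.
The CYP2B6 pathway (56% of clearance) falls to 0.15× activity: 0.56 × 0.15 = 0.084.
Non-CYP routes (27%) are unchanged.
CL_new/CL_old = 0.0289 + 0.084 + 0.27 = 0.3829.
New steady-state plasma level = 2.25 / 0.3829 = 5.9 μmol/L (concentration scales inversely with clearance).

5.9 μmol/L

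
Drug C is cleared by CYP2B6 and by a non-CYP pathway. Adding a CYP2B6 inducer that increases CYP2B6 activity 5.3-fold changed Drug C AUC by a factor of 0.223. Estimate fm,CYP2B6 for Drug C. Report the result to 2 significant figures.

CL'/CL = 1 / 0.223 = 4.484
5.3·fm + (1 − fm) = 4.484
fm = (4.484 − 1) / (5.3 − 1) = 0.81

0.81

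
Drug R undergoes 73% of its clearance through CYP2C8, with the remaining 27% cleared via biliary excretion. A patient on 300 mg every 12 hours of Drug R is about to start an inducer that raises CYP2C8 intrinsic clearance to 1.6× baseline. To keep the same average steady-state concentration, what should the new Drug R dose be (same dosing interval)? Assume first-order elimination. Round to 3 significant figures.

431 mg

The CYP2C8 pathway (73% of clearance) increases to 1.6× activity: 0.73 × 1.6 = 1.168.
The remaining 27% of clearance is unaffected.
CL_new/CL_old = 1.168 + 0.27 = 1.438.
Exposure is unchanged when dose changes in proportion to clearance. New dose = 300 mg × 1.438 = 431 mg.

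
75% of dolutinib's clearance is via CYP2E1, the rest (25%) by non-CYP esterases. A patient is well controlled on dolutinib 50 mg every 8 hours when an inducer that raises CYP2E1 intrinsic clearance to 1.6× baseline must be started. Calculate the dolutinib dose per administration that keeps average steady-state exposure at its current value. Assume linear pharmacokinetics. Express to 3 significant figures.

72.5 mg

The CYP2E1 pathway (75% of clearance) is boosted to 1.6× activity: 0.75 × 1.6 = 1.2.
The remaining 25% of clearance is unaffected.
New clearance relative to baseline: 1.2 + 0.25 = 1.45.
Exposure is unchanged when dose changes in proportion to clearance. New dose = 50 mg × 1.45 = 72.5 mg.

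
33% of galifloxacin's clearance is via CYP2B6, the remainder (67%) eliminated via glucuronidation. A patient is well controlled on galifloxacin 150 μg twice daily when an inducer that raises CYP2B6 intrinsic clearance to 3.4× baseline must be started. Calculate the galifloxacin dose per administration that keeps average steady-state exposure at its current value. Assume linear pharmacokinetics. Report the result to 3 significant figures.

CYP2B6: 0.33 × 3.4 = 1.122
Other: 0.67 (unchanged)
New clearance relative to baseline: 1.122 + 0.67 = 1.792.
Css,avg = (dose rate)/CL, so holding Css fixed requires dose ∝ CL: 150 × 1.792 = 269 μg.

269 μg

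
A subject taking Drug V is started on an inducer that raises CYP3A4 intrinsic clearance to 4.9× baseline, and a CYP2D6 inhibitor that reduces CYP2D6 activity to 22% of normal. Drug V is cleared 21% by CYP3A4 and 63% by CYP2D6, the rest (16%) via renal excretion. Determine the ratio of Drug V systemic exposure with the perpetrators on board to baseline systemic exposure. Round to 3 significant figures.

0.753

The CYP3A4 pathway (21% of clearance) increases to 4.9× activity: 0.21 × 4.9 = 1.029.
The CYP2D6 pathway (63% of clearance) drops to 0.22× activity: 0.63 × 0.22 = 0.1386.
Non-CYP routes (16%) are unchanged.
New clearance relative to baseline: 1.029 + 0.1386 + 0.16 = 1.3276.
Systemic exposure ∝ 1/CL: fold-change = 1 / 1.3276 = 0.753.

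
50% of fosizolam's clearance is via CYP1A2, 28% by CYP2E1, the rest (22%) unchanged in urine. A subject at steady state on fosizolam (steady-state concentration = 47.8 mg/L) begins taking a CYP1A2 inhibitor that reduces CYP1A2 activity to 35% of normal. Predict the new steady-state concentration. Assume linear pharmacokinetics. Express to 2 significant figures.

71 mg/L

CYP1A2: 0.5 × 0.35 = 0.175
CYP2E1: 0.28 (unchanged)
Other: 0.22 (unchanged)
New clearance relative to baseline: 0.175 + 0.28 + 0.22 = 0.675.
Steady-state concentration ∝ 1/CL, so new value = 47.8 / 0.675 = 71 mg/L.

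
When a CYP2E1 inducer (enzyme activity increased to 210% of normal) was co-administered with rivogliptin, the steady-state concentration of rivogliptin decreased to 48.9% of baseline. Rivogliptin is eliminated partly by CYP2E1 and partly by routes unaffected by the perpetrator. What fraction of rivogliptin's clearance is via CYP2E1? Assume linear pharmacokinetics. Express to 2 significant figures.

Call the CYP2E1 fraction fm. After the interaction, CL_new/CL_old = fm × 2.1 + (1 − fm).
Steady-state concentration ratio = 1 / (new CL fraction), so new CL fraction = 1 / 0.489 = 2.045.
fm × 2.1 + 1 − fm = 2.045  ⇒  fm × (2.1 − 1) = 1.045  ⇒  fm = 0.95.

0.95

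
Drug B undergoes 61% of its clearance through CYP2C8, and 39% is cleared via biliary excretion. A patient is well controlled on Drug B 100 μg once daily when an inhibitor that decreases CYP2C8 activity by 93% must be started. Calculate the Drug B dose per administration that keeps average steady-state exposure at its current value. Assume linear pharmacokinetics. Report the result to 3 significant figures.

CYP2C8: 0.61 × 0.07 = 0.0427
Other: 0.39 (unchanged)
CL_new/CL_old = 0.0427 + 0.39 = 0.4327.
To maintain the same steady-state level, dose must scale with clearance: new dose = 100 × 0.4327 = 43.3 μg.

43.3 μg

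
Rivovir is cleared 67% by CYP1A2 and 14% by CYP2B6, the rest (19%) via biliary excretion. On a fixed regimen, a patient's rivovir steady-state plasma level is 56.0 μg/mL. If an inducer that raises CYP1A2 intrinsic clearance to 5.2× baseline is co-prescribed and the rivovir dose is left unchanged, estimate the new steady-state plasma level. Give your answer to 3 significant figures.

The CYP1A2 pathway (67% of clearance) rises to 5.2× activity: 0.67 × 5.2 = 3.484.
CYP2B6 (14%) and the residual 19% are unaffected.
CL_new/CL_old = 3.484 + 0.14 + 0.19 = 3.814.
New steady-state plasma level = baseline ÷ relative clearance = 56.0 / 3.814 = 14.7 μg/mL.

14.7 μg/mL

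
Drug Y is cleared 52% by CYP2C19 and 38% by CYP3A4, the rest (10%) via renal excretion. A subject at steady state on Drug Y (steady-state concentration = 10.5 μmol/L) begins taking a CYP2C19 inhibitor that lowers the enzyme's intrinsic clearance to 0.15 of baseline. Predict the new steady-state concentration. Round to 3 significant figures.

18.8 μmol/L

CYP2C19: 0.52 × 0.15 = 0.078
CYP3A4: 0.38 (unchanged)
Other: 0.1 (unchanged)
New clearance relative to baseline: 0.078 + 0.38 + 0.1 = 0.558.
New steady-state concentration = baseline ÷ relative clearance = 10.5 / 0.558 = 18.8 μmol/L.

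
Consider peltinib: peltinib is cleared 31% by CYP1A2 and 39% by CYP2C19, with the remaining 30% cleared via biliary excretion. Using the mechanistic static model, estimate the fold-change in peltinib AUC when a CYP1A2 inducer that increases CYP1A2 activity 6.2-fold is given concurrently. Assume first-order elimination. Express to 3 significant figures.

The CYP1A2 pathway (31% of clearance) is boosted to 6.2× activity: 0.31 × 6.2 = 1.922.
CYP2C19 (39%) and the residual 30% are unaffected.
New clearance relative to baseline: 1.922 + 0.39 + 0.3 = 2.612.
AUC ratio = CL_old/CL_new = 1 / 2.612 = 0.383.

0.383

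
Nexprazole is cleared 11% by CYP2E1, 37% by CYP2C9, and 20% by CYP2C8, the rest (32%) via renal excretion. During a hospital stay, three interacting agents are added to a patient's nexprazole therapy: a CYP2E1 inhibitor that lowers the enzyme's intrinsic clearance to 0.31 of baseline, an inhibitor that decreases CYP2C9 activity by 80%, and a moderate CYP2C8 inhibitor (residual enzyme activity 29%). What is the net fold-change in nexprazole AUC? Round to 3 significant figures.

CYP2E1: 0.11 × 0.31 = 0.0341
CYP2C9: 0.37 × 0.2 = 0.074
CYP2C8: 0.2 × 0.29 = 0.058
Other: 0.32 (unchanged)
Relative clearance = 0.0341 + 0.074 + 0.058 + 0.32 = 0.4861.
Because AUC varies inversely with clearance, the combined effect is 1 / 0.4861 = 2.06.

2.06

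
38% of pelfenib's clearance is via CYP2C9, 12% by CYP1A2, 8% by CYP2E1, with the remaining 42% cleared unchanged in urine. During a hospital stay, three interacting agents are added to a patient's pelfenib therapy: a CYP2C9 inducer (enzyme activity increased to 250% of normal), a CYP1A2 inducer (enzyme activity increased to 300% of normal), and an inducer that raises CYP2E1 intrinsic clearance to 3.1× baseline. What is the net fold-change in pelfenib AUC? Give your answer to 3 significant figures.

CYP2C9: 0.38 × 2.5 = 0.95
CYP1A2: 0.12 × 3 = 0.36
CYP2E1: 0.08 × 3.1 = 0.248
Other: 0.42 (unchanged)
CL_new/CL_old = 0.95 + 0.36 + 0.248 + 0.42 = 1.978.
Because AUC varies inversely with clearance, the combined effect is 1 / 1.978 = 0.506.

0.506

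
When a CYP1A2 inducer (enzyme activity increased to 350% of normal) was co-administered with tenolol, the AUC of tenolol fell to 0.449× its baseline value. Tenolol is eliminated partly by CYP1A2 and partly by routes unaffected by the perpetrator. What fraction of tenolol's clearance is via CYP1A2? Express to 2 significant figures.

Let x = fm,CYP1A2. Because AUC ∝ 1/CL, relative clearance rose to 1/0.449 = 2.227.
Setting x·3.5 + (1 − x) = 2.227 and solving: x = (2.227 − 1)/(3.5 − 1) = 0.49.

0.49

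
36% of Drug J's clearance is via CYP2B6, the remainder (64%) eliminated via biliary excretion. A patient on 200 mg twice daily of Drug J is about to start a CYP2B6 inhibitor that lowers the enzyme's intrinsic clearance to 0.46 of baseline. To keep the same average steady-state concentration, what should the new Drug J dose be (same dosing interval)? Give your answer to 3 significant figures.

161 mg

CYP2B6: 0.36 × 0.46 = 0.1656
Other: 0.64 (unchanged)
CL_new/CL_old = 0.1656 + 0.64 = 0.8056.
Exposure is unchanged when dose changes in proportion to clearance. New dose = 200 mg × 0.8056 = 161 mg.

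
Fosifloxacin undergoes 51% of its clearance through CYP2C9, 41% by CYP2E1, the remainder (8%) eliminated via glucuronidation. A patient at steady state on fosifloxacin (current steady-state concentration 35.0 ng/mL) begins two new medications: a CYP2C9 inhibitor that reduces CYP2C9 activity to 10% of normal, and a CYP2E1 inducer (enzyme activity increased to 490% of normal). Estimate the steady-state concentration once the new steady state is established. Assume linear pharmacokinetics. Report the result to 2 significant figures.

16 ng/mL

The CYP2C9 pathway (51% of clearance) drops to 0.1× activity: 0.51 × 0.1 = 0.051.
The CYP2E1 pathway (41% of clearance) rises to 4.9× activity: 0.41 × 4.9 = 2.009.
The remaining 8% of clearance is unaffected.
New clearance relative to baseline: 0.051 + 2.009 + 0.08 = 2.14.
Steady-state concentration ∝ 1/CL: new value = 35.0 / 2.14 = 16 ng/mL.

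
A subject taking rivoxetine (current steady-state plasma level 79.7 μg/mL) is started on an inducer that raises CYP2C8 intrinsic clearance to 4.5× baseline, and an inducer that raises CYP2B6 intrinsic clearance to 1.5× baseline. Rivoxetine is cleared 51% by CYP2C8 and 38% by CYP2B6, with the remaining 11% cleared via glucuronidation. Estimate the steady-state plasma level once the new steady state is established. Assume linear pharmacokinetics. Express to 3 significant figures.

26.8 μg/mL

The CYP2C8 pathway (51% of clearance) increases to 4.5× activity: 0.51 × 4.5 = 2.295.
The CYP2B6 pathway (38% of clearance) rises to 1.5× activity: 0.38 × 1.5 = 0.57.
Non-CYP routes (11%) are unchanged.
Relative clearance = 2.295 + 0.57 + 0.11 = 2.975.
New steady-state plasma level = 79.7 / 2.975 = 26.8 μg/mL (concentration scales inversely with clearance).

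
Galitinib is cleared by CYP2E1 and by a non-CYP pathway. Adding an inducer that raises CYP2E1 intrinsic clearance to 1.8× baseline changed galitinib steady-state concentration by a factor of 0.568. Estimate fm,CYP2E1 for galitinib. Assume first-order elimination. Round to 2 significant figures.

Call the CYP2E1 fraction fm. After the interaction, CL_new/CL_old = fm × 1.8 + (1 − fm).
Steady-state concentration ratio = 1 / (new CL fraction), so new CL fraction = 1 / 0.568 = 1.761.
fm × 1.8 + 1 − fm = 1.761  ⇒  fm × (1.8 − 1) = 0.7606  ⇒  fm = 0.95.

0.95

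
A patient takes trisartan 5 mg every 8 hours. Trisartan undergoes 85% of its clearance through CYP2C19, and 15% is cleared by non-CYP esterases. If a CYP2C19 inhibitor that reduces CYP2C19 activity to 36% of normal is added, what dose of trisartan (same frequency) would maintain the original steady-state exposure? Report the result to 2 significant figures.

CYP2C19: 0.85 × 0.36 = 0.306
Other: 0.15 (unchanged)
New clearance relative to baseline: 0.306 + 0.15 = 0.456.
Exposure is unchanged when dose changes in proportion to clearance. New dose = 5 mg × 0.456 = 2.3 mg.

2.3 mg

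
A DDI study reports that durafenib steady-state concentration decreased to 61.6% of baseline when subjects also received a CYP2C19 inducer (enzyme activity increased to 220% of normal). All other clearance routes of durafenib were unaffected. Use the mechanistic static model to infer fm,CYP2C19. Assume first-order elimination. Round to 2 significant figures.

0.52

Write x for the fraction cleared via CYP2C19. The observed steady-state concentration change means clearance rose to 1/0.616 = 1.623 of baseline.
Setting x·2.2 + (1 − x) = 1.623 and solving: x = (1.623 − 1)/(2.2 − 1) = 0.52.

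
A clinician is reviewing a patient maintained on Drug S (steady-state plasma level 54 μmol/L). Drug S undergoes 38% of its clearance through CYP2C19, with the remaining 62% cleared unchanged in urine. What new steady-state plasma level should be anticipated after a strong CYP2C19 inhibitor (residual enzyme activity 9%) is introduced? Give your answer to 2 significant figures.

CYP2C19: 0.38 × 0.09 = 0.0342
Other: 0.62 (unchanged)
CL_new/CL_old = 0.0342 + 0.62 = 0.6542.
New steady-state plasma level = baseline ÷ relative clearance = 54 / 0.6542 = 83 μmol/L.

83 μmol/L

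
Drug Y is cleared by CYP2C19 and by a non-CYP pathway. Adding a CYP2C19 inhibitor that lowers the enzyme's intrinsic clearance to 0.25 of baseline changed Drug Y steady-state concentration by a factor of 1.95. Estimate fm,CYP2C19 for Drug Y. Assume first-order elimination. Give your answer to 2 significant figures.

0.65

CL'/CL = 1 / 1.95 = 0.5128
0.25·fm + (1 − fm) = 0.5128
fm = (0.5128 − 1) / (0.25 − 1) = 0.65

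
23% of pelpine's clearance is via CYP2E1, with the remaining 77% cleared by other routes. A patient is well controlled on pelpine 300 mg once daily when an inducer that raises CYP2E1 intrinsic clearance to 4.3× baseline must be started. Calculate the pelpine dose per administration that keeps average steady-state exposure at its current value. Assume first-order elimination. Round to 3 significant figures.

CYP2E1: 0.23 × 4.3 = 0.989
Other: 0.77 (unchanged)
CL_new/CL_old = 0.989 + 0.77 = 1.759.
Exposure is unchanged when dose changes in proportion to clearance. New dose = 300 mg × 1.759 = 528 mg.

528 mg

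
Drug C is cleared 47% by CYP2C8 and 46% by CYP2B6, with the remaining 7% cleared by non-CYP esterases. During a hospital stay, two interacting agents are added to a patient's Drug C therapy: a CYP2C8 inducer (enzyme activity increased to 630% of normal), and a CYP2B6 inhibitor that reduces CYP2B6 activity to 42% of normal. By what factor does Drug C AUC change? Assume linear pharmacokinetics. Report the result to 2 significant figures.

0.31

The CYP2C8 pathway (47% of clearance) increases to 6.3× activity: 0.47 × 6.3 = 2.961.
The CYP2B6 pathway (46% of clearance) is reduced to 0.42× activity: 0.46 × 0.42 = 0.1932.
Non-CYP routes (7%) are unchanged.
Relative clearance = 2.961 + 0.1932 + 0.07 = 3.2242.
AUC ∝ 1/CL: fold-change = 1 / 3.2242 = 0.31.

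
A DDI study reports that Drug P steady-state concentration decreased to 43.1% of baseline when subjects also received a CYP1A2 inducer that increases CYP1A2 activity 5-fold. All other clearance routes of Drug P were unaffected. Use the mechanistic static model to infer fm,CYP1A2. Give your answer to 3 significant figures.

0.330

Let fm be the CYP1A2 fraction. New clearance relative to baseline = fm × 5 + (1 − fm).
Steady-state concentration ratio = 1 / (new CL fraction), so new CL fraction = 1 / 0.431 = 2.32.
fm × 5 + 1 − fm = 2.32  ⇒  fm × (5 − 1) = 1.32  ⇒  fm = 0.330.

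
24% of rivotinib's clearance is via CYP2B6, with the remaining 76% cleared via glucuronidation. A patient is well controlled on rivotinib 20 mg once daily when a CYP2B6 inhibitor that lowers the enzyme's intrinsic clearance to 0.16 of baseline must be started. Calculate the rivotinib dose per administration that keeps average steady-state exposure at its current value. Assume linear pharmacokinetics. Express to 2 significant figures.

CYP2B6: 0.24 × 0.16 = 0.0384
Other: 0.76 (unchanged)
CL_new/CL_old = 0.0384 + 0.76 = 0.7984.
Css,avg = (dose rate)/CL, so holding Css fixed requires dose ∝ CL: 20 × 0.7984 = 16 mg.

16 mg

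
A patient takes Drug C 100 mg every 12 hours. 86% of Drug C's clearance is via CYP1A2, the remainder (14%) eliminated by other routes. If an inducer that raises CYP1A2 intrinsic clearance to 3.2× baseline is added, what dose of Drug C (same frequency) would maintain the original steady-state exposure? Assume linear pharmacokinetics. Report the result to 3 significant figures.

The CYP1A2 pathway (86% of clearance) is boosted to 3.2× activity: 0.86 × 3.2 = 2.752.
Non-CYP routes (14%) are unchanged.
Relative clearance = 2.752 + 0.14 = 2.892.
To maintain the same steady-state level, dose must scale with clearance: new dose = 100 × 2.892 = 289 mg.

289 mg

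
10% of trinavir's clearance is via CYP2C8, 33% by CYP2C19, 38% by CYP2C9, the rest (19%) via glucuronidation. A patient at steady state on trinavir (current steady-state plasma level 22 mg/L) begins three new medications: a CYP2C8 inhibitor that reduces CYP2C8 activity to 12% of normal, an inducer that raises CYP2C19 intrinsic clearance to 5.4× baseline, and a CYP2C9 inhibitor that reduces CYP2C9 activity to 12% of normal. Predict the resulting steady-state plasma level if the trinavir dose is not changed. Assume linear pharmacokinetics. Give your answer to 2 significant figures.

11 mg/L

The CYP2C8 pathway (10% of clearance) is reduced to 0.12× activity: 0.1 × 0.12 = 0.012.
The CYP2C19 pathway (33% of clearance) rises to 5.4× activity: 0.33 × 5.4 = 1.782.
The CYP2C9 pathway (38% of clearance) drops to 0.12× activity: 0.38 × 0.12 = 0.0456.
Non-CYP routes (19%) are unchanged.
CL_new/CL_old = 0.012 + 1.782 + 0.0456 + 0.19 = 2.0296.
New steady-state plasma level = 22 / 2.0296 = 11 mg/L (concentration scales inversely with clearance).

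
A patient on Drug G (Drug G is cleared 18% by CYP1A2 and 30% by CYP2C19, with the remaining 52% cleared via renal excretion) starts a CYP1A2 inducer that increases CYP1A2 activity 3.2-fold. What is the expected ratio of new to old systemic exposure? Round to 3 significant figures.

0.716

The CYP1A2 pathway (18% of clearance) rises to 3.2× activity: 0.18 × 3.2 = 0.576.
CYP2C19 (30%) and the residual 52% are unaffected.
Relative clearance = 0.576 + 0.3 + 0.52 = 1.396.
Since systemic exposure ∝ 1/CL, the ratio is 1 / 1.396 = 0.716.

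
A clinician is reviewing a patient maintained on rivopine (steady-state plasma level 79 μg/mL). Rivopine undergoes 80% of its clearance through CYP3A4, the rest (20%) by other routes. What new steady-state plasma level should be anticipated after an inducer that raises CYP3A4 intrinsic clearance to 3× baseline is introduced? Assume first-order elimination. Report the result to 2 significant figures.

30 μg/mL

CYP3A4: 0.8 × 3 = 2.4
Other: 0.2 (unchanged)
New clearance relative to baseline: 2.4 + 0.2 = 2.6.
With dosing unchanged, steady-state plasma level scales as 1/CL: 79 / 2.6 = 30 μg/mL.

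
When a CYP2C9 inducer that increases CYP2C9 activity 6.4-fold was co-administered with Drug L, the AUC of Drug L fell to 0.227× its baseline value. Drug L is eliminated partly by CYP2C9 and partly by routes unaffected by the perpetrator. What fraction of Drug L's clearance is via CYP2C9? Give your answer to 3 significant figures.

0.631

Let x = fm,CYP2C9. Because AUC ∝ 1/CL, relative clearance rose to 1/0.227 = 4.405.
Setting x·6.4 + (1 − x) = 4.405 and solving: x = (4.405 − 1)/(6.4 − 1) = 0.631.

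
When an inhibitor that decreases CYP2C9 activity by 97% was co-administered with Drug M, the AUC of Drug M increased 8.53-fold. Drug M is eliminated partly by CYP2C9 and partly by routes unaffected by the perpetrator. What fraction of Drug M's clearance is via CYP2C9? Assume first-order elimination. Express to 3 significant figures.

0.910

CL'/CL = 1 / 8.53 = 0.1172
0.03·fm + (1 − fm) = 0.1172
fm = (0.1172 − 1) / (0.03 − 1) = 0.910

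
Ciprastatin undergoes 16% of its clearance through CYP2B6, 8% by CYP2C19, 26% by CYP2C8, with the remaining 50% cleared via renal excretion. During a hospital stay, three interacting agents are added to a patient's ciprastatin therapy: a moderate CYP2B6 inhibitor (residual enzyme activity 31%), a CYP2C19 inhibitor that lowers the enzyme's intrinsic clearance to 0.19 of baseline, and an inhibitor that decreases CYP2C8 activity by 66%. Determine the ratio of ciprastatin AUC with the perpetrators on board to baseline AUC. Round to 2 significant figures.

The CYP2B6 pathway (16% of clearance) is reduced to 0.31× activity: 0.16 × 0.31 = 0.0496.
The CYP2C19 pathway (8% of clearance) is reduced to 0.19× activity: 0.08 × 0.19 = 0.0152.
The CYP2C8 pathway (26% of clearance) is reduced to 0.34× activity: 0.26 × 0.34 = 0.0884.
The remaining 50% of clearance is unaffected.
Relative clearance = 0.0496 + 0.0152 + 0.0884 + 0.5 = 0.6532.
Net AUC ratio = 1 / 0.6532 = 1.5.

1.5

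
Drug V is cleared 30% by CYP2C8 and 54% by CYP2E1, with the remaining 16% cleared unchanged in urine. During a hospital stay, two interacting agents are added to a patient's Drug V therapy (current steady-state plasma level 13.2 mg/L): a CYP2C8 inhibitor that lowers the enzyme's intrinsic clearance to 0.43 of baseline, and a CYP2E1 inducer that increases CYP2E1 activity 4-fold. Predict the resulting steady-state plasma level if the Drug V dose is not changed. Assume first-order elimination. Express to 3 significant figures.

5.39 mg/L

The CYP2C8 pathway (30% of clearance) drops to 0.43× activity: 0.3 × 0.43 = 0.129.
The CYP2E1 pathway (54% of clearance) increases to 4× activity: 0.54 × 4 = 2.16.
The remaining 16% of clearance is unaffected.
CL_new/CL_old = 0.129 + 2.16 + 0.16 = 2.449.
Dividing the baseline by the relative clearance: 13.2 / 2.449 = 5.39 mg/L.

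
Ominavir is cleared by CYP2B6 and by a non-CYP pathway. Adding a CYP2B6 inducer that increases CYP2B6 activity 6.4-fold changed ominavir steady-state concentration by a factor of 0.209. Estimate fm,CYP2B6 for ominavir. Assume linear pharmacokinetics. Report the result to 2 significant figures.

0.70

Write x for the fraction cleared via CYP2B6. The observed steady-state concentration change means clearance rose to 1/0.209 = 4.785 of baseline.
Setting x·6.4 + (1 − x) = 4.785 and solving: x = (4.785 − 1)/(6.4 − 1) = 0.70.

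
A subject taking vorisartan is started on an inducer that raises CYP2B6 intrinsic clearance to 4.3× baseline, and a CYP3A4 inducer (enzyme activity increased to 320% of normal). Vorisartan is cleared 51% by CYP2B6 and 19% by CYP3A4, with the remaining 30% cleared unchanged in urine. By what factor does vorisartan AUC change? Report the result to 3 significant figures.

0.322

The CYP2B6 pathway (51% of clearance) rises to 4.3× activity: 0.51 × 4.3 = 2.193.
The CYP3A4 pathway (19% of clearance) increases to 3.2× activity: 0.19 × 3.2 = 0.608.
Non-CYP routes (30%) are unchanged.
Relative clearance = 2.193 + 0.608 + 0.3 = 3.101.
AUC ∝ 1/CL: fold-change = 1 / 3.101 = 0.322.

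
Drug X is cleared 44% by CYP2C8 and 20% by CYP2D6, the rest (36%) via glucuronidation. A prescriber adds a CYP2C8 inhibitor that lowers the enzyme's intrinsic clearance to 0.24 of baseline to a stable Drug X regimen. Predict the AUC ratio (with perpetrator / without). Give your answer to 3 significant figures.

1.50

The CYP2C8 pathway (44% of clearance) drops to 0.24× activity: 0.44 × 0.24 = 0.1056.
CYP2D6 (20%) and the residual 36% are unaffected.
Relative clearance = 0.1056 + 0.2 + 0.36 = 0.6656.
Since AUC ∝ 1/CL, the ratio is 1 / 0.6656 = 1.50.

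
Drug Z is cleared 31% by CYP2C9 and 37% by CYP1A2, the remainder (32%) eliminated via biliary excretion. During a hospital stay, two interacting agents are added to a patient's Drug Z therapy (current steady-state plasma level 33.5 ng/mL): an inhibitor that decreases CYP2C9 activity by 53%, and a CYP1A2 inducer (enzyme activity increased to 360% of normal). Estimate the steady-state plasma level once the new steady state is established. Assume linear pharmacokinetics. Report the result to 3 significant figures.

18.6 ng/mL

CYP2C9: 0.31 × 0.47 = 0.1457
CYP1A2: 0.37 × 3.6 = 1.332
Other: 0.32 (unchanged)
New clearance relative to baseline: 0.1457 + 1.332 + 0.32 = 1.7977.
Steady-state plasma level ∝ 1/CL: new value = 33.5 / 1.7977 = 18.6 ng/mL.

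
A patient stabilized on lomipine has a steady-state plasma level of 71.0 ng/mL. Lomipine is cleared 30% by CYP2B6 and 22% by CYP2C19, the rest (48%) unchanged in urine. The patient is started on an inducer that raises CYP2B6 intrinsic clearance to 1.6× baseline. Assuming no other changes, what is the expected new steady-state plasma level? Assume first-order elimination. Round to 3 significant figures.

CYP2B6: 0.3 × 1.6 = 0.48
CYP2C19: 0.22 (unchanged)
Other: 0.48 (unchanged)
CL_new/CL_old = 0.48 + 0.22 + 0.48 = 1.18.
Steady-state plasma level ∝ 1/CL, so new value = 71.0 / 1.18 = 60.2 ng/mL.

60.2 ng/mL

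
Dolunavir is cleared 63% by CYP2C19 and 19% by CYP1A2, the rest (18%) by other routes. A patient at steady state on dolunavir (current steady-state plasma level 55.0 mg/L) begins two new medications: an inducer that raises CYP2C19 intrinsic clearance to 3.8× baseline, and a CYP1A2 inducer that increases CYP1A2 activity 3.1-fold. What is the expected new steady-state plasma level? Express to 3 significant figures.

17.4 mg/L

The CYP2C19 pathway (63% of clearance) is boosted to 3.8× activity: 0.63 × 3.8 = 2.394.
The CYP1A2 pathway (19% of clearance) rises to 3.1× activity: 0.19 × 3.1 = 0.589.
Non-CYP routes (18%) are unchanged.
CL_new/CL_old = 2.394 + 0.589 + 0.18 = 3.163.
Dividing the baseline by the relative clearance: 55.0 / 3.163 = 17.4 mg/L.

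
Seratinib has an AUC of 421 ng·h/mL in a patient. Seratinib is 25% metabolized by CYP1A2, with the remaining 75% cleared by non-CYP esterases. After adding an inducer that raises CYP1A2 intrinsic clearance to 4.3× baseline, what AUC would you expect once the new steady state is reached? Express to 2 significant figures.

CYP1A2: 0.25 × 4.3 = 1.075
Other: 0.75 (unchanged)
New clearance relative to baseline: 1.075 + 0.75 = 1.825.
AUC ∝ 1/CL, so new value = 421 / 1.825 = 2.3 × 10² ng·h/mL.

2.3 × 10² ng·h/mL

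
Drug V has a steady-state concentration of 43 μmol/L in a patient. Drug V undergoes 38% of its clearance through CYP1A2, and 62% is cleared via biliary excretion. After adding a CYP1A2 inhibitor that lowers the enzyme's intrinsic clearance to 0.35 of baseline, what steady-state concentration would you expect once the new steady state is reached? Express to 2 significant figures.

57 μmol/L

The CYP1A2 pathway (38% of clearance) falls to 0.35× activity: 0.38 × 0.35 = 0.133.
The remaining 62% of clearance is unaffected.
New clearance relative to baseline: 0.133 + 0.62 = 0.753.
Steady-state concentration ∝ 1/CL, so new value = 43 / 0.753 = 57 μmol/L.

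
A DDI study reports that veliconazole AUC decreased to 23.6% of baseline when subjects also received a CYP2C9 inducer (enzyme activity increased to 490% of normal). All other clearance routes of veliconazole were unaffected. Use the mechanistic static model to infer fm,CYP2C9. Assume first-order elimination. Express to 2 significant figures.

CL'/CL = 1 / 0.236 = 4.237
4.9·fm + (1 − fm) = 4.237
fm = (4.237 − 1) / (4.9 − 1) = 0.83

0.83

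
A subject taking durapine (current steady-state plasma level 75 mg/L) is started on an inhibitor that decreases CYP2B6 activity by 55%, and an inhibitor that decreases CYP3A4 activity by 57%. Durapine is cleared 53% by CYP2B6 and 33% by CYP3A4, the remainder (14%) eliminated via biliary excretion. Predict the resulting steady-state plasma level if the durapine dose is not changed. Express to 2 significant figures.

1.4 × 10² mg/L

CYP2B6: 0.53 × 0.45 = 0.2385
CYP3A4: 0.33 × 0.43 = 0.1419
Other: 0.14 (unchanged)
New clearance relative to baseline: 0.2385 + 0.1419 + 0.14 = 0.5204.
New steady-state plasma level = 75 / 0.5204 = 1.4 × 10² mg/L (concentration scales inversely with clearance).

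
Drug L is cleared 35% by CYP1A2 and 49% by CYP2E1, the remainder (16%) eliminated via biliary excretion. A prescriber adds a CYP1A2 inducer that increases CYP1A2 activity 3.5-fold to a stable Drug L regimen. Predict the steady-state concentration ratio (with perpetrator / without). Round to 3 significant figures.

0.533

The CYP1A2 pathway (35% of clearance) rises to 3.5× activity: 0.35 × 3.5 = 1.225.
CYP2E1 (49%) and the residual 16% are unaffected.
CL_new/CL_old = 1.225 + 0.49 + 0.16 = 1.875.
Steady-state concentration ratio = CL_old/CL_new = 1 / 1.875 = 0.533.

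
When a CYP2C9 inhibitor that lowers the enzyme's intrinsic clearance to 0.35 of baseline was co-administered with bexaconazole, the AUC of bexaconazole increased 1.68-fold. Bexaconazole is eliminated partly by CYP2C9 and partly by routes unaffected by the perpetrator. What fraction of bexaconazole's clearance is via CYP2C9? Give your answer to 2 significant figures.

Write x for the fraction cleared via CYP2C9. The observed AUC change means clearance fell to 1/1.68 = 0.5952 of baseline.
Setting x·0.35 + (1 − x) = 0.5952 and solving: x = (0.5952 − 1)/(0.35 − 1) = 0.62.

0.62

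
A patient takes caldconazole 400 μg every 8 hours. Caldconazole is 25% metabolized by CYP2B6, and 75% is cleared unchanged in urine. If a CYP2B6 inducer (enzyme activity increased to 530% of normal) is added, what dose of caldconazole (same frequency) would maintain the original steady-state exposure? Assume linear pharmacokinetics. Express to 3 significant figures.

The CYP2B6 pathway (25% of clearance) rises to 5.3× activity: 0.25 × 5.3 = 1.325.
Non-CYP routes (75%) are unchanged.
CL_new/CL_old = 1.325 + 0.75 = 2.075.
Exposure is unchanged when dose changes in proportion to clearance. New dose = 400 μg × 2.075 = 830 μg.

830 μg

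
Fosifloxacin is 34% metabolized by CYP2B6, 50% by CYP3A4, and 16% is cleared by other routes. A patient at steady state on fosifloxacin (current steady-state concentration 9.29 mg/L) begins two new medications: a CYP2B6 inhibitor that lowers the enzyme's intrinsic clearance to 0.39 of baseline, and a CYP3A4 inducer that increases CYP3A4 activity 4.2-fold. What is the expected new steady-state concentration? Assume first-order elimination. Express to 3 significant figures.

3.88 mg/L

CYP2B6: 0.34 × 0.39 = 0.1326
CYP3A4: 0.5 × 4.2 = 2.1
Other: 0.16 (unchanged)
Relative clearance = 0.1326 + 2.1 + 0.16 = 2.3926.
New steady-state concentration = 9.29 / 2.3926 = 3.88 mg/L (concentration scales inversely with clearance).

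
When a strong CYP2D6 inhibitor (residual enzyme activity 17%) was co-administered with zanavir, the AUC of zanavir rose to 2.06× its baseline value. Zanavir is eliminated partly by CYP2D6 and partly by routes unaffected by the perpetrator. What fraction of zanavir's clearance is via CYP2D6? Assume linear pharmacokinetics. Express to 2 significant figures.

Let x = fm,CYP2D6. Because AUC ∝ 1/CL, relative clearance fell to 1/2.06 = 0.4854.
Only the CYP2D6 route changed, so 0.4854 = x·0.17 + (1 − x), giving x = 0.62.

0.62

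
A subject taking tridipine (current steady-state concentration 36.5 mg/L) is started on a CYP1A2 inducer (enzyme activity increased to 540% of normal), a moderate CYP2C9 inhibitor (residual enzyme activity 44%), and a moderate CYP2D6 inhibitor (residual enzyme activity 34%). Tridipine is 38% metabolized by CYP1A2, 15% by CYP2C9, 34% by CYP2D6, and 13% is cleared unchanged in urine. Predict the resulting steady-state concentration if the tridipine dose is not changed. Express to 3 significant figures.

15.4 mg/L

The CYP1A2 pathway (38% of clearance) rises to 5.4× activity: 0.38 × 5.4 = 2.052.
The CYP2C9 pathway (15% of clearance) is reduced to 0.44× activity: 0.15 × 0.44 = 0.066.
The CYP2D6 pathway (34% of clearance) drops to 0.34× activity: 0.34 × 0.34 = 0.1156.
The remaining 13% of clearance is unaffected.
New clearance relative to baseline: 2.052 + 0.066 + 0.1156 + 0.13 = 2.3636.
Steady-state concentration ∝ 1/CL: new value = 36.5 / 2.3636 = 15.4 mg/L.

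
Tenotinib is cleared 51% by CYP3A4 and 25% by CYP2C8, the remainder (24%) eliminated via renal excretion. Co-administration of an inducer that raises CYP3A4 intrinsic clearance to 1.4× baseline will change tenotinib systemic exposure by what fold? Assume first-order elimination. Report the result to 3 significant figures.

The CYP3A4 pathway (51% of clearance) rises to 1.4× activity: 0.51 × 1.4 = 0.714.
CYP2C8 (25%) and the residual 24% are unaffected.
New clearance relative to baseline: 0.714 + 0.25 + 0.24 = 1.204.
Systemic exposure is inversely proportional to clearance, so the fold-change is 1 / 1.204 = 0.831.

0.831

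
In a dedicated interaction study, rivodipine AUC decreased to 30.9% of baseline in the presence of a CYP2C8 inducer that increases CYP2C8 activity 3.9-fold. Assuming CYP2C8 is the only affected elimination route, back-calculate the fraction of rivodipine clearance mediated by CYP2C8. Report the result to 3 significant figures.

0.771

Let fm be the CYP2C8 fraction. New clearance relative to baseline = fm × 3.9 + (1 − fm).
AUC ratio = 1 / (new CL fraction), so new CL fraction = 1 / 0.309 = 3.236.
fm × 3.9 + 1 − fm = 3.236  ⇒  fm × (3.9 − 1) = 2.236  ⇒  fm = 0.771.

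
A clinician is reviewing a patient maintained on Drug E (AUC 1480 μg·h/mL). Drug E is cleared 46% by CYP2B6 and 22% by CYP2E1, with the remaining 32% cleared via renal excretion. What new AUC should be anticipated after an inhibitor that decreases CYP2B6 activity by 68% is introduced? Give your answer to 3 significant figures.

The CYP2B6 pathway (46% of clearance) drops to 0.32× activity: 0.46 × 0.32 = 0.1472.
CYP2E1 (22%) and the residual 32% are unaffected.
CL_new/CL_old = 0.1472 + 0.22 + 0.32 = 0.6872.
AUC ∝ 1/CL, so new value = 1480 / 0.6872 = 2.15 × 10³ μg·h/mL.

2.15 × 10³ μg·h/mL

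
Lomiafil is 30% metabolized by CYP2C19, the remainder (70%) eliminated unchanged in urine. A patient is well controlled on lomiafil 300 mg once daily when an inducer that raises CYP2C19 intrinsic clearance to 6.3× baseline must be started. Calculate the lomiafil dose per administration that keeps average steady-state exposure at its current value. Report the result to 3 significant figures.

The CYP2C19 pathway (30% of clearance) is boosted to 6.3× activity: 0.3 × 6.3 = 1.89.
Non-CYP routes (70%) are unchanged.
CL_new/CL_old = 1.89 + 0.7 = 2.59.
Exposure is unchanged when dose changes in proportion to clearance. New dose = 300 mg × 2.59 = 777 mg.

777 mg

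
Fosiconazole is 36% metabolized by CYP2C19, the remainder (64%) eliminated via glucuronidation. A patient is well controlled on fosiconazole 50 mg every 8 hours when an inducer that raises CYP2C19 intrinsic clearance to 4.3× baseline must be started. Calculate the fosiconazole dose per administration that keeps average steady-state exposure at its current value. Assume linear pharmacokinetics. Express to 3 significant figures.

The CYP2C19 pathway (36% of clearance) rises to 4.3× activity: 0.36 × 4.3 = 1.548.
Non-CYP routes (64%) are unchanged.
Relative clearance = 1.548 + 0.64 = 2.188.
To maintain the same steady-state level, dose must scale with clearance: new dose = 50 × 2.188 = 109 mg.

109 mg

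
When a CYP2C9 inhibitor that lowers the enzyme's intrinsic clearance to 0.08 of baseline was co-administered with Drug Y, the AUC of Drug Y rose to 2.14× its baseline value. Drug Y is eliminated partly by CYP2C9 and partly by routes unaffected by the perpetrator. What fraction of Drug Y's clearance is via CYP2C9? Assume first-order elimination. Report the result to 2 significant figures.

Write x for the fraction cleared via CYP2C9. The observed AUC change means clearance fell to 1/2.14 = 0.4673 of baseline.
Setting x·0.08 + (1 − x) = 0.4673 and solving: x = (0.4673 − 1)/(0.08 − 1) = 0.58.

0.58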